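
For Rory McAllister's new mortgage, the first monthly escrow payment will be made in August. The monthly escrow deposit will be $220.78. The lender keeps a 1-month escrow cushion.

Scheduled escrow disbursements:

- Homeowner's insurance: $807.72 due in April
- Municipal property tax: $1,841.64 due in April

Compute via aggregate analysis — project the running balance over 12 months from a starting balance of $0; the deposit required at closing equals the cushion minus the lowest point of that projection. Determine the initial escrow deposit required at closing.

$883.12

Cushion = 1 × $220.78 = $220.78
Trial balance (start $0, +$220.78 each month, − disbursements):
  Aug: +$220.78 → $220.78
  Sep: +$220.78 → $441.56
  Oct: +$220.78 → $662.34
  Nov: +$220.78 → $883.12
  Dec: +$220.78 → $1,103.90
  Jan: +$220.78 → $1,324.68
  Feb: +$220.78 → $1,545.46
  Mar: +$220.78 → $1,766.24
  Apr: +$220.78 − $2,649.36 → -$662.34
  May: +$220.78 → -$441.56
  Jun: +$220.78 → -$220.78
  Jul: +$220.78 → $0.00
Lowest trial balance = -$662.34 (Apr)
Initial deposit = cushion − low point = $220.78 − (-$662.34) = $883.12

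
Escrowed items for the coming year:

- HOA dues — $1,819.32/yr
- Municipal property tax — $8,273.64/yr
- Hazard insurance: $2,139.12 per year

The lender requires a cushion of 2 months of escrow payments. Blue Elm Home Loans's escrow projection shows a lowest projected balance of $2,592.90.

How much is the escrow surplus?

$554.22

HOA dues = $1,819.32/yr
Municipal property tax = $8,273.64/yr
Hazard insurance = $2,139.12/yr
Combined annual = $12,232.08
Monthly escrow = $12,232.08 ÷ 12 = $1,019.34
Required cushion = 2 × $1,019.34 = $2,038.68
Surplus = $2,592.90 − $2,038.68 = $554.22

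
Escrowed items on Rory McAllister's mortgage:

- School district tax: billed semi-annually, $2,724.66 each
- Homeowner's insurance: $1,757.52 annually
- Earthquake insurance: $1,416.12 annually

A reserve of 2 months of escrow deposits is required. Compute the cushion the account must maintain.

$1,437.16

School district tax = $2,724.66 × 2 = $5,449.32 annually
Homeowner's insurance = $1,757.52 annually
Earthquake insurance = $1,416.12 annually
Annual escrow total = $8,622.96
Monthly = $8,622.96 / 12 = $718.58
Reserve = 2 × $718.58 = $1,437.16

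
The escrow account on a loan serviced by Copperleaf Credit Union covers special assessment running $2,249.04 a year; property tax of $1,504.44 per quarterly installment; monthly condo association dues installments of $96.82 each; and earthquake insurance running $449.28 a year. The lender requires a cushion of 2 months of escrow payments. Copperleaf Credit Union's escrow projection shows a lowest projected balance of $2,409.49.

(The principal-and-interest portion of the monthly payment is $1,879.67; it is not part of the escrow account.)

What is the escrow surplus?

$763.17

Special assessment — $2,249.04 annually
Property tax — $1,504.44 × 4 = $6,017.76 annually
Condo association dues — $96.82 × 12 = $1,161.84 annually
Earthquake insurance — $449.28 annually
Total per year = $2,249.04 + $6,017.76 + $1,161.84 + $449.28 = $9,877.92
Per month = $9,877.92 / 12 = $823.16
Required reserve = 2 × $823.16 = $1,646.32
Surplus = $2,409.49 − $1,646.32 = $763.17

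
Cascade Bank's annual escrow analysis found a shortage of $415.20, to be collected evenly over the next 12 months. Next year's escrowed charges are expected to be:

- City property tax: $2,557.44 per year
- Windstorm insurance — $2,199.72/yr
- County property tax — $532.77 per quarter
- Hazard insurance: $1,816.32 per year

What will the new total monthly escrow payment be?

$759.98

City property tax = $2,557.44/yr
Windstorm insurance = $2,199.72/yr
County property tax = $532.77 × 4 = $2,131.08/yr
Hazard insurance = $1,816.32/yr
Total annual escrow = $8,704.56
Per month = $8,704.56 ÷ 12 = $725.38
Shortage spread = $415.20 ÷ 12 = $34.60/mo
Adjusted monthly = $725.38 + $34.60 = $759.98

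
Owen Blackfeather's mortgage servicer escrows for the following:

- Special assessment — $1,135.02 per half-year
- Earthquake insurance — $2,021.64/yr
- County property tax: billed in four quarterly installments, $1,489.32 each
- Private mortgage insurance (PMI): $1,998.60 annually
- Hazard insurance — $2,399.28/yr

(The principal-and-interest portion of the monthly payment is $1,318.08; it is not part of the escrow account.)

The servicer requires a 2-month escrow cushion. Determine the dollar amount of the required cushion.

Special assessment: $1,135.02 × 2 = $2,270.04
Earthquake insurance: $2,021.64
County property tax: $1,489.32 × 4 = $5,957.28
Private mortgage insurance (PMI): $1,998.60
Hazard insurance: $2,399.28
Annual escrow total = $2,270.04 + $2,021.64 + $5,957.28 + $1,998.60 + $2,399.28 = $14,646.84
Monthly escrow = $14,646.84 ÷ 12 = $1,220.57
Reserve = 2 × $1,220.57 = $2,441.14

$2,441.14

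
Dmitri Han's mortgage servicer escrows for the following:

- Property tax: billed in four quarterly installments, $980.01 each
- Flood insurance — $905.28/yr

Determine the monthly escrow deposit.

Property tax — $980.01 × 4 = $3,920.04 annually
Flood insurance — $905.28 annually
Total annual escrow = $4,825.32
Monthly escrow = $4,825.32 / 12 = $402.11

$402.11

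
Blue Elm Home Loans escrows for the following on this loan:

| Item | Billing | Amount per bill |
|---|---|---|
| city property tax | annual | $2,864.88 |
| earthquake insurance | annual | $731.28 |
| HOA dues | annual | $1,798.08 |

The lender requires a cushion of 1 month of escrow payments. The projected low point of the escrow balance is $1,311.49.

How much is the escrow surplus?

$861.97

City property tax: $2,864.88 per year
Earthquake insurance: $731.28 per year
HOA dues: $1,798.08 per year
Total annual escrow = $2,864.88 + $731.28 + $1,798.08 = $5,394.24
Base monthly escrow = $5,394.24 / 12 = $449.52
Required reserve = 1 × $449.52 = $449.52
Surplus = $1,311.49 − $449.52 = $861.97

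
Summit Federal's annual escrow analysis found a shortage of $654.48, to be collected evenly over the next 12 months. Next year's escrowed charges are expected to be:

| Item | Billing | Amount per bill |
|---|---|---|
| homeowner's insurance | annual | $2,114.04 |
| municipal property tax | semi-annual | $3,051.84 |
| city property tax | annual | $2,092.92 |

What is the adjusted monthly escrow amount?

Homeowner's insurance: $2,114.04
Municipal property tax: $3,051.84 × 2 = $6,103.68
City property tax: $2,092.92
Total per year = $2,114.04 + $6,103.68 + $2,092.92 = $10,310.64
Monthly = $10,310.64 ÷ 12 = $859.22
Shortage spread = $654.48 / 12 = $54.54/mo
Adjusted monthly = $859.22 + $54.54 = $913.76

$913.76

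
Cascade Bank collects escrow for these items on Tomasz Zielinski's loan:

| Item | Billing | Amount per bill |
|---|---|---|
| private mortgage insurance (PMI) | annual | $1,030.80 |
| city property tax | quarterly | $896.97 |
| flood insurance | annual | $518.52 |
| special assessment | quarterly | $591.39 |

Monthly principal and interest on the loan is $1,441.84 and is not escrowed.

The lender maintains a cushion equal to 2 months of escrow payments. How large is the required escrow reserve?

$1,250.46

Private mortgage insurance (PMI) = $1,030.80 per year
City property tax = $896.97 × 4 = $3,587.88 per year
Flood insurance = $518.52 per year
Special assessment = $591.39 × 4 = $2,365.56 per year
Total annual escrow = $7,502.76
Monthly = $7,502.76 / 12 = $625.23
Reserve = 2 × $625.23 = $1,250.46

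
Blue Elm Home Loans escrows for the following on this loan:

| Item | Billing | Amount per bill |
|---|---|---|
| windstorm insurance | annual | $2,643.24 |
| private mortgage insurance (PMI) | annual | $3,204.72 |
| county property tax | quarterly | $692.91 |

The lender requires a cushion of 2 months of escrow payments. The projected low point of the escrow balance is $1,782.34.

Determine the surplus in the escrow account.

$345.74

Windstorm insurance — $2,643.24 per year
Private mortgage insurance (PMI) — $3,204.72 per year
County property tax — $692.91 × 4 = $2,771.64 per year
Combined annual = $8,619.60
Monthly escrow = $8,619.60 ÷ 12 = $718.30
Required reserve = 2 × $718.30 = $1,436.60
Surplus = $1,782.34 − $1,436.60 = $345.74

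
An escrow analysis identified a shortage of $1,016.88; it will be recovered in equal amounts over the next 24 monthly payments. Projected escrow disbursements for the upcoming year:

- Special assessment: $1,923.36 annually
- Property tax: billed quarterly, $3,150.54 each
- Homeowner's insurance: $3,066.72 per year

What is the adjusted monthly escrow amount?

$1,508.39

Special assessment: $1,923.36/yr
Property tax: $3,150.54 × 4 = $12,602.16/yr
Homeowner's insurance: $3,066.72/yr
Total per year = $1,923.36 + $12,602.16 + $3,066.72 = $17,592.24
Monthly escrow = $17,592.24 ÷ 12 = $1,466.02
Shortage per month = $1,016.88 / 24 = $42.37
New monthly escrow = $1,466.02 + $42.37 = $1,508.39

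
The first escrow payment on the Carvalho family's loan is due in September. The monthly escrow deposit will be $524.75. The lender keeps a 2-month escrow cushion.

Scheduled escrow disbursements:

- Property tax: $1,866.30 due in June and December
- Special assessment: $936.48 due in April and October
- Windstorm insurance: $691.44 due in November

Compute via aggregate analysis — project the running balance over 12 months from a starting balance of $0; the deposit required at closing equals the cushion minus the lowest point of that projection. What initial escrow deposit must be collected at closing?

Cushion = 2 × $524.75 = $1,049.50
Trial balance (start $0, +$524.75 each month, − disbursements):
  Sep: +$524.75 → $524.75
  Oct: +$524.75 − $936.48 → $113.02
  Nov: +$524.75 − $691.44 → -$53.67
  Dec: +$524.75 − $1,866.30 → -$1,395.22
  Jan: +$524.75 → -$870.47
  Feb: +$524.75 → -$345.72
  Mar: +$524.75 → $179.03
  Apr: +$524.75 − $936.48 → -$232.70
  May: +$524.75 → $292.05
  Jun: +$524.75 − $1,866.30 → -$1,049.50
  Jul: +$524.75 → -$524.75
  Aug: +$524.75 → $0.00
Lowest trial balance = -$1,395.22 (Dec)
Initial deposit = cushion − low point = $1,049.50 − (-$1,395.22) = $2,444.72

$2,444.72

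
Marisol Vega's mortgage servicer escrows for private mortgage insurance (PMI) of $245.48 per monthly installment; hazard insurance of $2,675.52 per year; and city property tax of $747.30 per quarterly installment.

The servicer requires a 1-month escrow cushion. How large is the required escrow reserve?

Private mortgage insurance (PMI) = $245.48 × 12 = $2,945.76 per year
Hazard insurance = $2,675.52 per year
City property tax = $747.30 × 4 = $2,989.20 per year
Combined annual = $2,945.76 + $2,675.52 + $2,989.20 = $8,610.48
Monthly = $8,610.48 / 12 = $717.54
Cushion = 1 × $717.54 = $717.54

$717.54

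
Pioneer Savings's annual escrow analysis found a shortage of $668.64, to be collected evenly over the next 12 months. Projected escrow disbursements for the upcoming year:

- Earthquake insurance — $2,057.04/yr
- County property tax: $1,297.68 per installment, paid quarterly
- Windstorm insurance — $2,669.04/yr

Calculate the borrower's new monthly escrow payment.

Earthquake insurance = $2,057.04
County property tax = $1,297.68 × 4 = $5,190.72
Windstorm insurance = $2,669.04
Annual escrow total = $9,916.80
Monthly = $9,916.80 / 12 = $826.40
Shortage spread = $668.64 / 12 = $55.72/mo
New monthly escrow = $826.40 + $55.72 = $882.12

$882.12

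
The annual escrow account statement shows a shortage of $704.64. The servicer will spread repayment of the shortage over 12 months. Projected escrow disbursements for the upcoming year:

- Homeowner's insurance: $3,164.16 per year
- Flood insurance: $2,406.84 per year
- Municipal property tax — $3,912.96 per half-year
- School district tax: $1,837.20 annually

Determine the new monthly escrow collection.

Homeowner's insurance: $3,164.16 per year
Flood insurance: $2,406.84 per year
Municipal property tax: $3,912.96 × 2 = $7,825.92 per year
School district tax: $1,837.20 per year
Total per year = $15,234.12
Per month = $15,234.12 / 12 = $1,269.51
Monthly shortage recovery: $704.64 ÷ 12 = $58.72
New monthly escrow = $1,269.51 + $58.72 = $1,328.23

$1,328.23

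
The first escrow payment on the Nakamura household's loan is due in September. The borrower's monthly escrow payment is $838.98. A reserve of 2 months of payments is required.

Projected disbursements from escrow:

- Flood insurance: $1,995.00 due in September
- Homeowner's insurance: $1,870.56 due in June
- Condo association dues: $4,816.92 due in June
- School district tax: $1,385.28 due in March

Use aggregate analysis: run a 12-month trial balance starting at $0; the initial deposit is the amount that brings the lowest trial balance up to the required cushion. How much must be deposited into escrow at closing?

Cushion = 2 × $838.98 = $1,677.96
Trial balance (start $0, +$838.98 each month, − disbursements):
  Sep: +$838.98 − $1,995.00 → -$1,156.02
  Oct: +$838.98 → -$317.04
  Nov: +$838.98 → $521.94
  Dec: +$838.98 → $1,360.92
  Jan: +$838.98 → $2,199.90
  Feb: +$838.98 → $3,038.88
  Mar: +$838.98 − $1,385.28 → $2,492.58
  Apr: +$838.98 → $3,331.56
  May: +$838.98 → $4,170.54
  Jun: +$838.98 − $6,687.48 → -$1,677.96
  Jul: +$838.98 → -$838.98
  Aug: +$838.98 → $0.00
Lowest trial balance = -$1,677.96 (Jun)
Initial deposit = cushion − low point = $1,677.96 − (-$1,677.96) = $3,355.92

$3,355.92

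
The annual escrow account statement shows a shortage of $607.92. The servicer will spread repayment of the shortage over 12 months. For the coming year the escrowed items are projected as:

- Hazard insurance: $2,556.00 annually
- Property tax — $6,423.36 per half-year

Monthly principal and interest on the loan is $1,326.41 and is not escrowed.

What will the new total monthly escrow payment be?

Hazard insurance = $2,556.00 per year
Property tax = $6,423.36 × 2 = $12,846.72 per year
Yearly total = $2,556.00 + $12,846.72 = $15,402.72
Monthly = $15,402.72 ÷ 12 = $1,283.56
Shortage spread = $607.92 / 12 = $50.66/mo
New monthly escrow = $1,283.56 + $50.66 = $1,334.22

$1,334.22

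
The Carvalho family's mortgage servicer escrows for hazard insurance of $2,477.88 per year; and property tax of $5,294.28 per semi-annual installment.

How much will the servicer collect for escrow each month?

$1,088.87

Hazard insurance = $2,477.88 annually
Property tax = $5,294.28 × 2 = $10,588.56 annually
Combined annual = $13,066.44
Monthly escrow = $13,066.44 ÷ 12 = $1,088.87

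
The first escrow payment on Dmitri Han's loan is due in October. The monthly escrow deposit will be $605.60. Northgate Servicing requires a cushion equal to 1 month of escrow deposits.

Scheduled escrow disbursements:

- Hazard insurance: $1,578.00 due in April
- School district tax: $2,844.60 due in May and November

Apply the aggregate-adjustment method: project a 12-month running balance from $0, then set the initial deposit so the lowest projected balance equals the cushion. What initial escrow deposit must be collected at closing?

$3,028.00

Cushion = 1 × $605.60 = $605.60
Trial balance (start $0, +$605.60 each month, − disbursements):
  Oct: +$605.60 → $605.60
  Nov: +$605.60 − $2,844.60 → -$1,633.40
  Dec: +$605.60 → -$1,027.80
  Jan: +$605.60 → -$422.20
  Feb: +$605.60 → $183.40
  Mar: +$605.60 → $789.00
  Apr: +$605.60 − $1,578.00 → -$183.40
  May: +$605.60 − $2,844.60 → -$2,422.40
  Jun: +$605.60 → -$1,816.80
  Jul: +$605.60 → -$1,211.20
  Aug: +$605.60 → -$605.60
  Sep: +$605.60 → $0.00
Lowest trial balance = -$2,422.40 (May)
Initial deposit = cushion − low point = $605.60 − (-$2,422.40) = $3,028.00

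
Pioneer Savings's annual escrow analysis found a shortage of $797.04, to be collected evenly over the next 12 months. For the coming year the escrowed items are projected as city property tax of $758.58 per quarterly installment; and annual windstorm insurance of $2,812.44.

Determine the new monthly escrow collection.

City property tax: $758.58 × 4 = $3,034.32
Windstorm insurance: $2,812.44
Annual escrow total = $3,034.32 + $2,812.44 = $5,846.76
Monthly = $5,846.76 ÷ 12 = $487.23
Shortage spread = $797.04 ÷ 12 = $66.42/mo
Adjusted monthly = $487.23 + $66.42 = $553.65

$553.65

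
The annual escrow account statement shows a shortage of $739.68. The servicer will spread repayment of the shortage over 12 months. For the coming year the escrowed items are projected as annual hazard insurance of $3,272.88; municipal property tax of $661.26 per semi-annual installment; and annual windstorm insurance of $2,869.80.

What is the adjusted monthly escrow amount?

Hazard insurance = $3,272.88 annually
Municipal property tax = $661.26 × 2 = $1,322.52 annually
Windstorm insurance = $2,869.80 annually
Total annual escrow = $3,272.88 + $1,322.52 + $2,869.80 = $7,465.20
Monthly escrow = $7,465.20 / 12 = $622.10
Shortage spread = $739.68 / 12 = $61.64/mo
New monthly escrow = $622.10 + $61.64 = $683.74

$683.74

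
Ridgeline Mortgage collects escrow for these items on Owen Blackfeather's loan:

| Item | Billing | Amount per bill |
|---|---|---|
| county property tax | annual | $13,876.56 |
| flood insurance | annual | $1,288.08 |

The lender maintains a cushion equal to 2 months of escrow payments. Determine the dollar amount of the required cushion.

County property tax = $13,876.56 per year
Flood insurance = $1,288.08 per year
Combined annual = $15,164.64
Per month = $15,164.64 ÷ 12 = $1,263.72
Reserve = 2 × $1,263.72 = $2,527.44

$2,527.44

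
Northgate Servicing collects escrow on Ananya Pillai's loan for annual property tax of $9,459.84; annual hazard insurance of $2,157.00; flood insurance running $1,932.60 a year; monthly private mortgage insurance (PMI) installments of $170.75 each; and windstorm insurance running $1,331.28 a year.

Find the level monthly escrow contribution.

$1,410.81

Property tax: $9,459.84 per year
Hazard insurance: $2,157.00 per year
Flood insurance: $1,932.60 per year
Private mortgage insurance (PMI): $170.75 × 12 = $2,049.00 per year
Windstorm insurance: $1,331.28 per year
Total per year = $9,459.84 + $2,157.00 + $1,932.60 + $2,049.00 + $1,331.28 = $16,929.72
Monthly escrow = $16,929.72 / 12 = $1,410.81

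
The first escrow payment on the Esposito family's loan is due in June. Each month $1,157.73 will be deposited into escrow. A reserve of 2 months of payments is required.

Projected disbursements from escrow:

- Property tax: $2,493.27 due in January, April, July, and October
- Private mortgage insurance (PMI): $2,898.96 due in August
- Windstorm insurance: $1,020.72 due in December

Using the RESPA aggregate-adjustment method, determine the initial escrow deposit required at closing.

$4,453.11

Cushion = 2 × $1,157.73 = $2,315.46
Trial balance (start $0, +$1,157.73 each month, − disbursements):
  Jun: +$1,157.73 → $1,157.73
  Jul: +$1,157.73 − $2,493.27 → -$177.81
  Aug: +$1,157.73 − $2,898.96 → -$1,919.04
  Sep: +$1,157.73 → -$761.31
  Oct: +$1,157.73 − $2,493.27 → -$2,096.85
  Nov: +$1,157.73 → -$939.12
  Dec: +$1,157.73 − $1,020.72 → -$802.11
  Jan: +$1,157.73 − $2,493.27 → -$2,137.65
  Feb: +$1,157.73 → -$979.92
  Mar: +$1,157.73 → $177.81
  Apr: +$1,157.73 − $2,493.27 → -$1,157.73
  May: +$1,157.73 → $0.00
Lowest trial balance = -$2,137.65 (Jan)
Initial deposit = cushion − low point = $2,315.46 − (-$2,137.65) = $4,453.11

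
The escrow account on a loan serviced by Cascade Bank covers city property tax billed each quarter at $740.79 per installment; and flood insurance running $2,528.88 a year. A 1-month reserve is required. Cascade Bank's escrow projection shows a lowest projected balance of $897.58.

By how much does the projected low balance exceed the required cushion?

City property tax — $740.79 × 4 = $2,963.16 per year
Flood insurance — $2,528.88 per year
Yearly total = $2,963.16 + $2,528.88 = $5,492.04
Monthly escrow = $5,492.04 ÷ 12 = $457.67
Required cushion = 1 × $457.67 = $457.67
Surplus = $897.58 − $457.67 = $439.91

$439.91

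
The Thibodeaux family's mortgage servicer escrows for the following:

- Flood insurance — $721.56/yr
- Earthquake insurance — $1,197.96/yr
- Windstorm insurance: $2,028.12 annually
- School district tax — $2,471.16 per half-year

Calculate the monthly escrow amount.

Flood insurance: $721.56 annually
Earthquake insurance: $1,197.96 annually
Windstorm insurance: $2,028.12 annually
School district tax: $2,471.16 × 2 = $4,942.32 annually
Annual escrow total = $8,889.96
Per month = $8,889.96 / 12 = $740.83

$740.83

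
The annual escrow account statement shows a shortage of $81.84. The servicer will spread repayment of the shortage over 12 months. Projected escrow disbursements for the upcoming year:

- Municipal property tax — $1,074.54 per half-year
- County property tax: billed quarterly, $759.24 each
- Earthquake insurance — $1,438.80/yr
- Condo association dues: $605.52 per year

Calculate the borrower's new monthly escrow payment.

$609.35

Municipal property tax: $1,074.54 × 2 = $2,149.08
County property tax: $759.24 × 4 = $3,036.96
Earthquake insurance: $1,438.80
Condo association dues: $605.52
Total annual escrow = $2,149.08 + $3,036.96 + $1,438.80 + $605.52 = $7,230.36
Monthly escrow = $7,230.36 / 12 = $602.53
Shortage spread = $81.84 / 12 = $6.82/mo
New monthly escrow = $602.53 + $6.82 = $609.35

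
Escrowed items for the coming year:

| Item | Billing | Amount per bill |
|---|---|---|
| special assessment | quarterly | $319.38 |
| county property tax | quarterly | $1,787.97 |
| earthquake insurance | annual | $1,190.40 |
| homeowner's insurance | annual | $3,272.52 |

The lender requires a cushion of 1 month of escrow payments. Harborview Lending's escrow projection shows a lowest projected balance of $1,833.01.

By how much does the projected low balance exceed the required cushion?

Special assessment = $319.38 × 4 = $1,277.52 annually
County property tax = $1,787.97 × 4 = $7,151.88 annually
Earthquake insurance = $1,190.40 annually
Homeowner's insurance = $3,272.52 annually
Total annual escrow = $12,892.32
Monthly escrow = $12,892.32 ÷ 12 = $1,074.36
Cushion = 1 × $1,074.36 = $1,074.36
Excess over cushion: $1,833.01 − $1,074.36 = $758.65

$758.65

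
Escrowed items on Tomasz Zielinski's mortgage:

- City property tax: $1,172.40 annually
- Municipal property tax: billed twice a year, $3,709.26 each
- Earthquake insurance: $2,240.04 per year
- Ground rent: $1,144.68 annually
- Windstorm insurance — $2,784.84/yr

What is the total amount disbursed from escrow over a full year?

$14,760.48

City property tax = $1,172.40 annually
Municipal property tax = $3,709.26 × 2 = $7,418.52 annually
Earthquake insurance = $2,240.04 annually
Ground rent = $1,144.68 annually
Windstorm insurance = $2,784.84 annually
Total annual escrow = $14,760.48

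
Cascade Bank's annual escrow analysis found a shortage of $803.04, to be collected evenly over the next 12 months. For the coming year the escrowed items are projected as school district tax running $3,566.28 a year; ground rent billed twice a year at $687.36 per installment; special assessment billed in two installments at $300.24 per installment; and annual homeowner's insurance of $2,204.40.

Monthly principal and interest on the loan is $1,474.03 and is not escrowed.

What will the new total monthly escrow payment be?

$712.41

School district tax = $3,566.28/yr
Ground rent = $687.36 × 2 = $1,374.72/yr
Special assessment = $300.24 × 2 = $600.48/yr
Homeowner's insurance = $2,204.40/yr
Total per year = $7,745.88
Base monthly escrow = $7,745.88 / 12 = $645.49
Monthly shortage recovery: $803.04 ÷ 12 = $66.92
Adjusted monthly = $645.49 + $66.92 = $712.41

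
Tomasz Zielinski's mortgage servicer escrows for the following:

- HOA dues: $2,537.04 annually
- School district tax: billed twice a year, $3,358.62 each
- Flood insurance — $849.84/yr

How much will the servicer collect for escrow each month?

HOA dues = $2,537.04
School district tax = $3,358.62 × 2 = $6,717.24
Flood insurance = $849.84
Annual escrow total = $2,537.04 + $6,717.24 + $849.84 = $10,104.12
Per month = $10,104.12 ÷ 12 = $842.01

$842.01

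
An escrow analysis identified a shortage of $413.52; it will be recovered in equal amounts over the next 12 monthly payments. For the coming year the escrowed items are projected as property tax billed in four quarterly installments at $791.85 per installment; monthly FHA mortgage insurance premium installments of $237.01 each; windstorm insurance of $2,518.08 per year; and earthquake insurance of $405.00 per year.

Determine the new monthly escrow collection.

$779.01

Property tax: $791.85 × 4 = $3,167.40/yr
FHA mortgage insurance premium: $237.01 × 12 = $2,844.12/yr
Windstorm insurance: $2,518.08/yr
Earthquake insurance: $405.00/yr
Yearly total = $8,934.60
Per month = $8,934.60 ÷ 12 = $744.55
Shortage per month = $413.52 ÷ 12 = $34.46
Adjusted monthly = $744.55 + $34.46 = $779.01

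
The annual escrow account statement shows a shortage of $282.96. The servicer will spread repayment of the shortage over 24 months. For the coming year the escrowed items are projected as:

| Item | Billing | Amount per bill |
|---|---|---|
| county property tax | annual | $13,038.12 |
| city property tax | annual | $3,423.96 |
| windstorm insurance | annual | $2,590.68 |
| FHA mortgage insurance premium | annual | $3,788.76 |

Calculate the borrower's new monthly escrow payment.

County property tax — $13,038.12
City property tax — $3,423.96
Windstorm insurance — $2,590.68
FHA mortgage insurance premium — $3,788.76
Annual escrow total = $13,038.12 + $3,423.96 + $2,590.68 + $3,788.76 = $22,841.52
Per month = $22,841.52 / 12 = $1,903.46
Shortage spread = $282.96 ÷ 24 = $11.79/mo
Adjusted monthly = $1,903.46 + $11.79 = $1,915.25

$1,915.25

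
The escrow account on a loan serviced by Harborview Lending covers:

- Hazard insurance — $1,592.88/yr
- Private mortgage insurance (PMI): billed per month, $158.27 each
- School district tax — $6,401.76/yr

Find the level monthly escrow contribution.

$824.49

Hazard insurance: $1,592.88
Private mortgage insurance (PMI): $158.27 × 12 = $1,899.24
School district tax: $6,401.76
Annual escrow total = $1,592.88 + $1,899.24 + $6,401.76 = $9,893.88
Monthly escrow = $9,893.88 / 12 = $824.49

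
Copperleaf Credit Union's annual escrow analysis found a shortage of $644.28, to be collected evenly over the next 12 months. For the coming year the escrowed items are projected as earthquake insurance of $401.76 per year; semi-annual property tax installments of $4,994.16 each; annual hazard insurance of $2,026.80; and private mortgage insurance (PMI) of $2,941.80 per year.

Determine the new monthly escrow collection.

$1,333.58

Earthquake insurance: $401.76
Property tax: $4,994.16 × 2 = $9,988.32
Hazard insurance: $2,026.80
Private mortgage insurance (PMI): $2,941.80
Combined annual = $15,358.68
Per month = $15,358.68 ÷ 12 = $1,279.89
Monthly shortage recovery: $644.28 ÷ 12 = $53.69
New monthly escrow = $1,279.89 + $53.69 = $1,333.58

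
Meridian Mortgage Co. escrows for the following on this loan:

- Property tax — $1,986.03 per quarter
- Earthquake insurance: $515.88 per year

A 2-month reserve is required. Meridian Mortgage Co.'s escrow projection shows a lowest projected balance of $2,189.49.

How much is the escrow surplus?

$779.49

Property tax — $1,986.03 × 4 = $7,944.12
Earthquake insurance — $515.88
Annual escrow total = $7,944.12 + $515.88 = $8,460.00
Monthly = $8,460.00 ÷ 12 = $705.00
Cushion = 2 × $705.00 = $1,410.00
Surplus = $2,189.49 − $1,410.00 = $779.49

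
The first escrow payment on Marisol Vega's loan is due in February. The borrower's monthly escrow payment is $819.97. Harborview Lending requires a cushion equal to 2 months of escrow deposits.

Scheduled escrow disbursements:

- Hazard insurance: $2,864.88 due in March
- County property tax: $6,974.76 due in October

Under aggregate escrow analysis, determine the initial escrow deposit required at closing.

$4,099.85

Cushion = 2 × $819.97 = $1,639.94
Trial balance (start $0, +$819.97 each month, − disbursements):
  Feb: +$819.97 → $819.97
  Mar: +$819.97 − $2,864.88 → -$1,224.94
  Apr: +$819.97 → -$404.97
  May: +$819.97 → $415.00
  Jun: +$819.97 → $1,234.97
  Jul: +$819.97 → $2,054.94
  Aug: +$819.97 → $2,874.91
  Sep: +$819.97 → $3,694.88
  Oct: +$819.97 − $6,974.76 → -$2,459.91
  Nov: +$819.97 → -$1,639.94
  Dec: +$819.97 → -$819.97
  Jan: +$819.97 → $0.00
Lowest trial balance = -$2,459.91 (Oct)
Initial deposit = cushion − low point = $1,639.94 − (-$2,459.91) = $4,099.85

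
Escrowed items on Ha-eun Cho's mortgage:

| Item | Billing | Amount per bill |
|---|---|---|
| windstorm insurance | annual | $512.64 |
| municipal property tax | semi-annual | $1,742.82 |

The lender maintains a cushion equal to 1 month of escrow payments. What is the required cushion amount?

Windstorm insurance = $512.64 annually
Municipal property tax = $1,742.82 × 2 = $3,485.64 annually
Total per year = $512.64 + $3,485.64 = $3,998.28
Monthly = $3,998.28 / 12 = $333.19
Reserve = 1 × $333.19 = $333.19

$333.19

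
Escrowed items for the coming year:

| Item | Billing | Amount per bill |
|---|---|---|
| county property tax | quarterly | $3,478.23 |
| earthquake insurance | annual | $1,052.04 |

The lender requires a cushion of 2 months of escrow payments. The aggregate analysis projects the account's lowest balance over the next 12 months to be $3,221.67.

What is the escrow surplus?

$727.51

County property tax = $3,478.23 × 4 = $13,912.92 annually
Earthquake insurance = $1,052.04 annually
Total per year = $14,964.96
Monthly escrow = $14,964.96 ÷ 12 = $1,247.08
Required reserve = 2 × $1,247.08 = $2,494.16
Excess over cushion: $3,221.67 − $2,494.16 = $727.51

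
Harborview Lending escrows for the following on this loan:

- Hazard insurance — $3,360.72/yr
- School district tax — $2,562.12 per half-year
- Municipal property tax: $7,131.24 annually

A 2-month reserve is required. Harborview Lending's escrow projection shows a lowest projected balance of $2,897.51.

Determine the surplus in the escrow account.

$294.81

Hazard insurance: $3,360.72 per year
School district tax: $2,562.12 × 2 = $5,124.24 per year
Municipal property tax: $7,131.24 per year
Yearly total = $3,360.72 + $5,124.24 + $7,131.24 = $15,616.20
Monthly = $15,616.20 ÷ 12 = $1,301.35
Cushion = 2 × $1,301.35 = $2,602.70
Excess over cushion: $2,897.51 − $2,602.70 = $294.81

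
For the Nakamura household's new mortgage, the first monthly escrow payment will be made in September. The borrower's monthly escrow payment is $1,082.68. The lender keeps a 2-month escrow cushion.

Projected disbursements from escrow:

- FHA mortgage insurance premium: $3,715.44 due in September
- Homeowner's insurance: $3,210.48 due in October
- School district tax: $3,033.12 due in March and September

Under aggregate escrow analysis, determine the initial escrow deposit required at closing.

Cushion = 2 × $1,082.68 = $2,165.36
Trial balance (start $0, +$1,082.68 each month, − disbursements):
  Sep: +$1,082.68 − $6,748.56 → -$5,665.88
  Oct: +$1,082.68 − $3,210.48 → -$7,793.68
  Nov: +$1,082.68 → -$6,711.00
  Dec: +$1,082.68 → -$5,628.32
  Jan: +$1,082.68 → -$4,545.64
  Feb: +$1,082.68 → -$3,462.96
  Mar: +$1,082.68 − $3,033.12 → -$5,413.40
  Apr: +$1,082.68 → -$4,330.72
  May: +$1,082.68 → -$3,248.04
  Jun: +$1,082.68 → -$2,165.36
  Jul: +$1,082.68 → -$1,082.68
  Aug: +$1,082.68 → $0.00
Lowest trial balance = -$7,793.68 (Oct)
Initial deposit = cushion − low point = $2,165.36 − (-$7,793.68) = $9,959.04

$9,959.04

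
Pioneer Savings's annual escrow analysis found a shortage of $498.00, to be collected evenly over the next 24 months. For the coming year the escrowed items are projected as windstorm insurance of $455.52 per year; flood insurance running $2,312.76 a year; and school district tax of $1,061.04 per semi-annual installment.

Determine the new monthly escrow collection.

$428.28

Windstorm insurance = $455.52 per year
Flood insurance = $2,312.76 per year
School district tax = $1,061.04 × 2 = $2,122.08 per year
Total per year = $455.52 + $2,312.76 + $2,122.08 = $4,890.36
Per month = $4,890.36 ÷ 12 = $407.53
Shortage spread = $498.00 / 24 = $20.75/mo
New monthly escrow = $407.53 + $20.75 = $428.28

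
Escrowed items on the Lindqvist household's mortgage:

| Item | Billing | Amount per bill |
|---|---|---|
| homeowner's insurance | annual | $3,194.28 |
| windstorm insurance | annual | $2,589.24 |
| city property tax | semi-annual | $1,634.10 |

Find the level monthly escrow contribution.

$754.31

Homeowner's insurance = $3,194.28/yr
Windstorm insurance = $2,589.24/yr
City property tax = $1,634.10 × 2 = $3,268.20/yr
Total per year = $3,194.28 + $2,589.24 + $3,268.20 = $9,051.72
Monthly = $9,051.72 ÷ 12 = $754.31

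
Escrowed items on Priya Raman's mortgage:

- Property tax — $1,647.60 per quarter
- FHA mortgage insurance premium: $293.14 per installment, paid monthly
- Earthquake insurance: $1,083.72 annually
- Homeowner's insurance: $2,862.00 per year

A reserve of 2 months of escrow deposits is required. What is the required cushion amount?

Property tax = $1,647.60 × 4 = $6,590.40 per year
FHA mortgage insurance premium = $293.14 × 12 = $3,517.68 per year
Earthquake insurance = $1,083.72 per year
Homeowner's insurance = $2,862.00 per year
Total annual escrow = $6,590.40 + $3,517.68 + $1,083.72 + $2,862.00 = $14,053.80
Monthly escrow = $14,053.80 / 12 = $1,171.15
Required cushion = 2 × $1,171.15 = $2,342.30

$2,342.30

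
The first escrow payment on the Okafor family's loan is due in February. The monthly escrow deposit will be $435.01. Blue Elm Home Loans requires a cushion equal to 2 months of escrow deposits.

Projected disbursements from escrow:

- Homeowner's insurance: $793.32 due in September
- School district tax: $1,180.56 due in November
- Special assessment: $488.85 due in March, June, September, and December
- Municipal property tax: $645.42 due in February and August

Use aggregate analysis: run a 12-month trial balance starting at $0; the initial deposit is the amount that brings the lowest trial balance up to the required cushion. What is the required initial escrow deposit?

Cushion = 2 × $435.01 = $870.02
Trial balance (start $0, +$435.01 each month, − disbursements):
  Feb: +$435.01 − $645.42 → -$210.41
  Mar: +$435.01 − $488.85 → -$264.25
  Apr: +$435.01 → $170.76
  May: +$435.01 → $605.77
  Jun: +$435.01 − $488.85 → $551.93
  Jul: +$435.01 → $986.94
  Aug: +$435.01 − $645.42 → $776.53
  Sep: +$435.01 − $1,282.17 → -$70.63
  Oct: +$435.01 → $364.38
  Nov: +$435.01 − $1,180.56 → -$381.17
  Dec: +$435.01 − $488.85 → -$435.01
  Jan: +$435.01 → $0.00
Lowest trial balance = -$435.01 (Dec)
Initial deposit = cushion − low point = $870.02 − (-$435.01) = $1,305.03

$1,305.03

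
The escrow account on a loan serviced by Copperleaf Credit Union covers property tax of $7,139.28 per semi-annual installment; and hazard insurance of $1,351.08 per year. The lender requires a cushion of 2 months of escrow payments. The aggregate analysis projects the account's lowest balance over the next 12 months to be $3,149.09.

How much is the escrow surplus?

Property tax = $7,139.28 × 2 = $14,278.56 annually
Hazard insurance = $1,351.08 annually
Yearly total = $14,278.56 + $1,351.08 = $15,629.64
Monthly escrow = $15,629.64 ÷ 12 = $1,302.47
Cushion = 2 × $1,302.47 = $2,604.94
Surplus = $3,149.09 − $2,604.94 = $544.15

$544.15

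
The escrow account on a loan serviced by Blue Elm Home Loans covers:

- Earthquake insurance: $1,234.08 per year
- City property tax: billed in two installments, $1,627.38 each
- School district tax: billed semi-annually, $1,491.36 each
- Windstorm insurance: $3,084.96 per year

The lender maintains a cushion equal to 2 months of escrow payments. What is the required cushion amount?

Earthquake insurance = $1,234.08
City property tax = $1,627.38 × 2 = $3,254.76
School district tax = $1,491.36 × 2 = $2,982.72
Windstorm insurance = $3,084.96
Total annual escrow = $10,556.52
Per month = $10,556.52 ÷ 12 = $879.71
Reserve = 2 × $879.71 = $1,759.42

$1,759.42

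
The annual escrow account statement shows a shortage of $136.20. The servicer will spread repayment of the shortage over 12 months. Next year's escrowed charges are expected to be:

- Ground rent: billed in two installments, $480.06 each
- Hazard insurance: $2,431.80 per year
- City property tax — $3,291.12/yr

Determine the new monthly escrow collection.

Ground rent = $480.06 × 2 = $960.12/yr
Hazard insurance = $2,431.80/yr
City property tax = $3,291.12/yr
Combined annual = $6,683.04
Base monthly escrow = $6,683.04 / 12 = $556.92
Shortage per month = $136.20 / 12 = $11.35
New monthly escrow = $556.92 + $11.35 = $568.27

$568.27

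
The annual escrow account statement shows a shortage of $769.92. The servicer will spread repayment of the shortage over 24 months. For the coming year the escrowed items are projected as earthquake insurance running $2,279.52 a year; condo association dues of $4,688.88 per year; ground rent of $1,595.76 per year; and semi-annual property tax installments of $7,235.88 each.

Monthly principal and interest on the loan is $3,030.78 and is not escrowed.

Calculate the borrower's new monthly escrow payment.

$1,951.74

Earthquake insurance: $2,279.52
Condo association dues: $4,688.88
Ground rent: $1,595.76
Property tax: $7,235.88 × 2 = $14,471.76
Annual escrow total = $2,279.52 + $4,688.88 + $1,595.76 + $14,471.76 = $23,035.92
Monthly = $23,035.92 / 12 = $1,919.66
Shortage per month = $769.92 ÷ 24 = $32.08
New monthly escrow = $1,919.66 + $32.08 = $1,951.74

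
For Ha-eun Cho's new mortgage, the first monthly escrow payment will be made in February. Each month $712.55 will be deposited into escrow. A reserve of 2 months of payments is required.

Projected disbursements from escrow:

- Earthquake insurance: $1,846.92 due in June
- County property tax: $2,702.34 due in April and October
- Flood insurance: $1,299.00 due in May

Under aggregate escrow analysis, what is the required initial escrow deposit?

$3,710.61

Cushion = 2 × $712.55 = $1,425.10
Trial balance (start $0, +$712.55 each month, − disbursements):
  Feb: +$712.55 → $712.55
  Mar: +$712.55 → $1,425.10
  Apr: +$712.55 − $2,702.34 → -$564.69
  May: +$712.55 − $1,299.00 → -$1,151.14
  Jun: +$712.55 − $1,846.92 → -$2,285.51
  Jul: +$712.55 → -$1,572.96
  Aug: +$712.55 → -$860.41
  Sep: +$712.55 → -$147.86
  Oct: +$712.55 − $2,702.34 → -$2,137.65
  Nov: +$712.55 → -$1,425.10
  Dec: +$712.55 → -$712.55
  Jan: +$712.55 → $0.00
Lowest trial balance = -$2,285.51 (Jun)
Initial deposit = cushion − low point = $1,425.10 − (-$2,285.51) = $3,710.61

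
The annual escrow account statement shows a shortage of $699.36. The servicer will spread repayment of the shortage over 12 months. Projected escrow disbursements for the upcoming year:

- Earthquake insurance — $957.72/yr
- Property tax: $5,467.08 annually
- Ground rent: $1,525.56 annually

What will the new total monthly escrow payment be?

$720.81

Earthquake insurance — $957.72/yr
Property tax — $5,467.08/yr
Ground rent — $1,525.56/yr
Yearly total = $957.72 + $5,467.08 + $1,525.56 = $7,950.36
Monthly escrow = $7,950.36 ÷ 12 = $662.53
Shortage per month = $699.36 ÷ 12 = $58.28
Adjusted monthly = $662.53 + $58.28 = $720.81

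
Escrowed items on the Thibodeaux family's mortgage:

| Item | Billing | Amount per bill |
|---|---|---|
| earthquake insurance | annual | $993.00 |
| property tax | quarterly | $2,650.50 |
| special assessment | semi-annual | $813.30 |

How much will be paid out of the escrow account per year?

Earthquake insurance — $993.00 annually
Property tax — $2,650.50 × 4 = $10,602.00 annually
Special assessment — $813.30 × 2 = $1,626.60 annually
Yearly total = $993.00 + $10,602.00 + $1,626.60 = $13,221.60

$13,221.60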